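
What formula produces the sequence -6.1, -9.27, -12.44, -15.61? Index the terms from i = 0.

Check differences: -9.27 - -6.1 = -3.17
-12.44 - -9.27 = -3.17
Common difference d = -3.17.
First term a = -6.1.
Formula: S_i = -6.10 - 3.17*i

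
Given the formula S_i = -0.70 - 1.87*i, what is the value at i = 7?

S_7 = -0.7 + -1.87*7 = -0.7 + -13.09 = -13.79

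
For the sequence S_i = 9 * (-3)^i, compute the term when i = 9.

S_9 = 9 * (-3)^9 = 9 * -19683 = -177147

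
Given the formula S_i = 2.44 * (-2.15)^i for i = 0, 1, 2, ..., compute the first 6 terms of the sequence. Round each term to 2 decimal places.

This is a geometric sequence.
i=0: S_0 = 2.44 * (-2.15)^0 = 2.44
i=1: S_1 = 2.44 * (-2.15)^1 ≈ -5.25
i=2: S_2 = 2.44 * (-2.15)^2 ≈ 11.28
i=3: S_3 = 2.44 * (-2.15)^3 ≈ -24.25
i=4: S_4 = 2.44 * (-2.15)^4 ≈ 52.14
i=5: S_5 = 2.44 * (-2.15)^5 ≈ -112.09
The first 6 terms are: [2.44, -5.25, 11.28, -24.25, 52.14, -112.09]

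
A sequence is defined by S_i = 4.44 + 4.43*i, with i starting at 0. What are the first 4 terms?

This is an arithmetic sequence.
i=0: S_0 = 4.44 + 4.43*0 = 4.44
i=1: S_1 = 4.44 + 4.43*1 = 8.87
i=2: S_2 = 4.44 + 4.43*2 = 13.3
i=3: S_3 = 4.44 + 4.43*3 = 17.73
The first 4 terms are: [4.44, 8.87, 13.3, 17.73]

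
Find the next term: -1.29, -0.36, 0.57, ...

Differences: -0.36 - -1.29 = 0.93
This is an arithmetic sequence with common difference d = 0.93.
Next term = 0.57 + 0.93 = 1.5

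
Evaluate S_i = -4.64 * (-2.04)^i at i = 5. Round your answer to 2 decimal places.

S_5 = -4.64 * (-2.04)^5 ≈ -4.64 * -35.3306 ≈ 163.93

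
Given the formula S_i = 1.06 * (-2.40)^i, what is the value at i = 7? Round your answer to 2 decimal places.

S_7 = 1.06 * (-2.4)^7 ≈ 1.06 * -458.6471 ≈ -486.17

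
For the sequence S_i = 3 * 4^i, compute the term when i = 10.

S_10 = 3 * 4^10 = 3 * 1048576 = 3145728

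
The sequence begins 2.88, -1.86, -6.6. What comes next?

Differences: -1.86 - 2.88 = -4.74
This is an arithmetic sequence with common difference d = -4.74.
Next term = -6.6 + -4.74 = -11.34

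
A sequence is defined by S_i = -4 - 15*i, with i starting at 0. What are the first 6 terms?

This is an arithmetic sequence.
i=0: S_0 = -4 + -15*0 = -4
i=1: S_1 = -4 + -15*1 = -19
i=2: S_2 = -4 + -15*2 = -34
i=3: S_3 = -4 + -15*3 = -49
i=4: S_4 = -4 + -15*4 = -64
i=5: S_5 = -4 + -15*5 = -79
The first 6 terms are: [-4, -19, -34, -49, -64, -79]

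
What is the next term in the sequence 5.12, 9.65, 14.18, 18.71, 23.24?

Differences: 9.65 - 5.12 = 4.53
This is an arithmetic sequence with common difference d = 4.53.
Next term = 23.24 + 4.53 = 27.77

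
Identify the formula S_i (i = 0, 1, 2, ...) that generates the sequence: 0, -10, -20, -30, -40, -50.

Check differences: -10 - 0 = -10
-20 - -10 = -10
Common difference d = -10.
First term a = 0.
Formula: S_i = 0 - 10*i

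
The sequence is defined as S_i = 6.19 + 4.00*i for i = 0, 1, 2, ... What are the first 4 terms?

This is an arithmetic sequence.
i=0: S_0 = 6.19 + 4.0*0 = 6.19
i=1: S_1 = 6.19 + 4.0*1 = 10.19
i=2: S_2 = 6.19 + 4.0*2 = 14.19
i=3: S_3 = 6.19 + 4.0*3 = 18.19
The first 4 terms are: [6.19, 10.19, 14.19, 18.19]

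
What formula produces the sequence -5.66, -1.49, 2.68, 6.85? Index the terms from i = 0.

Check differences: -1.49 - -5.66 = 4.17
2.68 - -1.49 = 4.17
Common difference d = 4.17.
First term a = -5.66.
Formula: S_i = -5.66 + 4.17*i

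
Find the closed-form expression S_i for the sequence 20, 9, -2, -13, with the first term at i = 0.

Check differences: 9 - 20 = -11
-2 - 9 = -11
Common difference d = -11.
First term a = 20.
Formula: S_i = 20 - 11*i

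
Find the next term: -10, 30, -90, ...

Ratios: 30 / -10 = -3.0
This is a geometric sequence with common ratio r = -3.
Next term = -90 * -3 = 270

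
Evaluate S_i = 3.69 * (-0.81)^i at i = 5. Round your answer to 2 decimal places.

S_5 = 3.69 * (-0.81)^5 ≈ 3.69 * -0.3487 ≈ -1.29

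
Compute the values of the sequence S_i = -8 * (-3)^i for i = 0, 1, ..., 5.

This is a geometric sequence.
i=0: S_0 = -8 * (-3)^0 = -8
i=1: S_1 = -8 * (-3)^1 = 24
i=2: S_2 = -8 * (-3)^2 = -72
i=3: S_3 = -8 * (-3)^3 = 216
i=4: S_4 = -8 * (-3)^4 = -648
i=5: S_5 = -8 * (-3)^5 = 1944
The first 6 terms are: [-8, 24, -72, 216, -648, 1944]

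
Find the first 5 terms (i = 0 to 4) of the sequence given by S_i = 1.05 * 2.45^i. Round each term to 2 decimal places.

This is a geometric sequence.
i=0: S_0 = 1.05 * 2.45^0 = 1.05
i=1: S_1 = 1.05 * 2.45^1 ≈ 2.57
i=2: S_2 = 1.05 * 2.45^2 ≈ 6.3
i=3: S_3 = 1.05 * 2.45^3 ≈ 15.44
i=4: S_4 = 1.05 * 2.45^4 ≈ 37.83
The first 5 terms are: [1.05, 2.57, 6.3, 15.44, 37.83]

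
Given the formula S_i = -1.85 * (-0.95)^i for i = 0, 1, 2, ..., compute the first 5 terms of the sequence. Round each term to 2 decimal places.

This is a geometric sequence.
i=0: S_0 = -1.85 * (-0.95)^0 = -1.85
i=1: S_1 = -1.85 * (-0.95)^1 ≈ 1.76
i=2: S_2 = -1.85 * (-0.95)^2 ≈ -1.67
i=3: S_3 = -1.85 * (-0.95)^3 ≈ 1.59
i=4: S_4 = -1.85 * (-0.95)^4 ≈ -1.51
The first 5 terms are: [-1.85, 1.76, -1.67, 1.59, -1.51]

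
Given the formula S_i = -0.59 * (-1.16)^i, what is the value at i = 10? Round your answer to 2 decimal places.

S_10 = -0.59 * (-1.16)^10 ≈ -0.59 * 4.4114 ≈ -2.6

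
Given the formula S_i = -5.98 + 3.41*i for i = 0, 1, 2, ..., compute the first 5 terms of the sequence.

This is an arithmetic sequence.
i=0: S_0 = -5.98 + 3.41*0 = -5.98
i=1: S_1 = -5.98 + 3.41*1 = -2.57
i=2: S_2 = -5.98 + 3.41*2 = 0.84
i=3: S_3 = -5.98 + 3.41*3 = 4.25
i=4: S_4 = -5.98 + 3.41*4 = 7.66
The first 5 terms are: [-5.98, -2.57, 0.84, 4.25, 7.66]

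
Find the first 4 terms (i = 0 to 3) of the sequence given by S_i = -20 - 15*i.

This is an arithmetic sequence.
i=0: S_0 = -20 + -15*0 = -20
i=1: S_1 = -20 + -15*1 = -35
i=2: S_2 = -20 + -15*2 = -50
i=3: S_3 = -20 + -15*3 = -65
The first 4 terms are: [-20, -35, -50, -65]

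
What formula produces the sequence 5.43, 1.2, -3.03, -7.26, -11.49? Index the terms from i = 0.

Check differences: 1.2 - 5.43 = -4.23
-3.03 - 1.2 = -4.23
Common difference d = -4.23.
First term a = 5.43.
Formula: S_i = 5.43 - 4.23*i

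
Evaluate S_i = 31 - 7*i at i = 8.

S_8 = 31 + -7*8 = 31 + -56 = -25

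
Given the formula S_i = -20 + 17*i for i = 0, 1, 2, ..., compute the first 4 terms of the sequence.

This is an arithmetic sequence.
i=0: S_0 = -20 + 17*0 = -20
i=1: S_1 = -20 + 17*1 = -3
i=2: S_2 = -20 + 17*2 = 14
i=3: S_3 = -20 + 17*3 = 31
The first 4 terms are: [-20, -3, 14, 31]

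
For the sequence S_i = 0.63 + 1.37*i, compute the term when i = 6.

S_6 = 0.63 + 1.37*6 = 0.63 + 8.22 = 8.85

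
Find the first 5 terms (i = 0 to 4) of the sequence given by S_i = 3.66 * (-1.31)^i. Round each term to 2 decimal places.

This is a geometric sequence.
i=0: S_0 = 3.66 * (-1.31)^0 = 3.66
i=1: S_1 = 3.66 * (-1.31)^1 ≈ -4.79
i=2: S_2 = 3.66 * (-1.31)^2 ≈ 6.28
i=3: S_3 = 3.66 * (-1.31)^3 ≈ -8.23
i=4: S_4 = 3.66 * (-1.31)^4 ≈ 10.78
The first 5 terms are: [3.66, -4.79, 6.28, -8.23, 10.78]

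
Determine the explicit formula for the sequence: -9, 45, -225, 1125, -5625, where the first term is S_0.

Check ratios: 45 / -9 = -5.0
Common ratio r = -5.
First term a = -9.
Formula: S_i = -9 * (-5)^i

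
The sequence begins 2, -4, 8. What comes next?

Ratios: -4 / 2 = -2.0
This is a geometric sequence with common ratio r = -2.
Next term = 8 * -2 = -16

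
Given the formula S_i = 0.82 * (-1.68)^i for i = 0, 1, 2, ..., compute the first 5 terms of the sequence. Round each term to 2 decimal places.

This is a geometric sequence.
i=0: S_0 = 0.82 * (-1.68)^0 = 0.82
i=1: S_1 = 0.82 * (-1.68)^1 ≈ -1.38
i=2: S_2 = 0.82 * (-1.68)^2 ≈ 2.31
i=3: S_3 = 0.82 * (-1.68)^3 ≈ -3.89
i=4: S_4 = 0.82 * (-1.68)^4 ≈ 6.53
The first 5 terms are: [0.82, -1.38, 2.31, -3.89, 6.53]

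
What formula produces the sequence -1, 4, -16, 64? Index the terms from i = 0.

Check ratios: 4 / -1 = -4.0
Common ratio r = -4.
First term a = -1.
Formula: S_i = -1 * (-4)^i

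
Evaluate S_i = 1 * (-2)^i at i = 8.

S_8 = 1 * (-2)^8 = 1 * 256 = 256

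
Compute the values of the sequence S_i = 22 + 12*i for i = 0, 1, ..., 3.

This is an arithmetic sequence.
i=0: S_0 = 22 + 12*0 = 22
i=1: S_1 = 22 + 12*1 = 34
i=2: S_2 = 22 + 12*2 = 46
i=3: S_3 = 22 + 12*3 = 58
The first 4 terms are: [22, 34, 46, 58]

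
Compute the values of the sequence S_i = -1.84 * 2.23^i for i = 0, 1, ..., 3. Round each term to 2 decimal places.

This is a geometric sequence.
i=0: S_0 = -1.84 * 2.23^0 = -1.84
i=1: S_1 = -1.84 * 2.23^1 ≈ -4.1
i=2: S_2 = -1.84 * 2.23^2 ≈ -9.15
i=3: S_3 = -1.84 * 2.23^3 ≈ -20.4
The first 4 terms are: [-1.84, -4.1, -9.15, -20.4]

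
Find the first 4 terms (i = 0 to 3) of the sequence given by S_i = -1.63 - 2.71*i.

This is an arithmetic sequence.
i=0: S_0 = -1.63 + -2.71*0 = -1.63
i=1: S_1 = -1.63 + -2.71*1 = -4.34
i=2: S_2 = -1.63 + -2.71*2 = -7.05
i=3: S_3 = -1.63 + -2.71*3 = -9.76
The first 4 terms are: [-1.63, -4.34, -7.05, -9.76]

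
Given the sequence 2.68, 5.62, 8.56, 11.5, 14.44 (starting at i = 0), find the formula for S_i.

Check differences: 5.62 - 2.68 = 2.94
8.56 - 5.62 = 2.94
Common difference d = 2.94.
First term a = 2.68.
Formula: S_i = 2.68 + 2.94*i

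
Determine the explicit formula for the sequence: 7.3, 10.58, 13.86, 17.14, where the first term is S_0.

Check differences: 10.58 - 7.3 = 3.28
13.86 - 10.58 = 3.28
Common difference d = 3.28.
First term a = 7.3.
Formula: S_i = 7.30 + 3.28*i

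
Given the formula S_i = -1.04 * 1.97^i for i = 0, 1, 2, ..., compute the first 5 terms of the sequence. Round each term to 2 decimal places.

This is a geometric sequence.
i=0: S_0 = -1.04 * 1.97^0 = -1.04
i=1: S_1 = -1.04 * 1.97^1 ≈ -2.05
i=2: S_2 = -1.04 * 1.97^2 ≈ -4.04
i=3: S_3 = -1.04 * 1.97^3 ≈ -7.95
i=4: S_4 = -1.04 * 1.97^4 ≈ -15.66
The first 5 terms are: [-1.04, -2.05, -4.04, -7.95, -15.66]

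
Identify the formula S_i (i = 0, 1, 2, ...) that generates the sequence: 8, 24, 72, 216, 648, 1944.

Check ratios: 24 / 8 = 3.0
Common ratio r = 3.
First term a = 8.
Formula: S_i = 8 * 3^i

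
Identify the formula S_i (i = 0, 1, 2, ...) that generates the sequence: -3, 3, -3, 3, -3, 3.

Check ratios: 3 / -3 = -1.0
Common ratio r = -1.
First term a = -3.
Formula: S_i = -3 * (-1)^i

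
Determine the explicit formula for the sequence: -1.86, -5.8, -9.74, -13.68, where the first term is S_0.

Check differences: -5.8 - -1.86 = -3.94
-9.74 - -5.8 = -3.94
Common difference d = -3.94.
First term a = -1.86.
Formula: S_i = -1.86 - 3.94*i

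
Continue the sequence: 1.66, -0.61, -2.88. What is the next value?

Differences: -0.61 - 1.66 = -2.27
This is an arithmetic sequence with common difference d = -2.27.
Next term = -2.88 + -2.27 = -5.15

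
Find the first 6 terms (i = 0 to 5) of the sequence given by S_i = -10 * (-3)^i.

This is a geometric sequence.
i=0: S_0 = -10 * (-3)^0 = -10
i=1: S_1 = -10 * (-3)^1 = 30
i=2: S_2 = -10 * (-3)^2 = -90
i=3: S_3 = -10 * (-3)^3 = 270
i=4: S_4 = -10 * (-3)^4 = -810
i=5: S_5 = -10 * (-3)^5 = 2430
The first 6 terms are: [-10, 30, -90, 270, -810, 2430]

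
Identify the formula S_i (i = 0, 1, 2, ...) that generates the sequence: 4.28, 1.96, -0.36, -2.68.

Check differences: 1.96 - 4.28 = -2.32
-0.36 - 1.96 = -2.32
Common difference d = -2.32.
First term a = 4.28.
Formula: S_i = 4.28 - 2.32*i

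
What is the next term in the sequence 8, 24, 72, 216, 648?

Ratios: 24 / 8 = 3.0
This is a geometric sequence with common ratio r = 3.
Next term = 648 * 3 = 1944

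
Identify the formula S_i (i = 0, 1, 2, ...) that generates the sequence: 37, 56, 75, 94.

Check differences: 56 - 37 = 19
75 - 56 = 19
Common difference d = 19.
First term a = 37.
Formula: S_i = 37 + 19*i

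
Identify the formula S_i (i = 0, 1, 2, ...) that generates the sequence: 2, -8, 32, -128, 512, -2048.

Check ratios: -8 / 2 = -4.0
Common ratio r = -4.
First term a = 2.
Formula: S_i = 2 * (-4)^i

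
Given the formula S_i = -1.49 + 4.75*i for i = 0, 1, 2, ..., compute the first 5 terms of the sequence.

This is an arithmetic sequence.
i=0: S_0 = -1.49 + 4.75*0 = -1.49
i=1: S_1 = -1.49 + 4.75*1 = 3.26
i=2: S_2 = -1.49 + 4.75*2 = 8.01
i=3: S_3 = -1.49 + 4.75*3 = 12.76
i=4: S_4 = -1.49 + 4.75*4 = 17.51
The first 5 terms are: [-1.49, 3.26, 8.01, 12.76, 17.51]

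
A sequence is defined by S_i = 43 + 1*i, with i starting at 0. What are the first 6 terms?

This is an arithmetic sequence.
i=0: S_0 = 43 + 1*0 = 43
i=1: S_1 = 43 + 1*1 = 44
i=2: S_2 = 43 + 1*2 = 45
i=3: S_3 = 43 + 1*3 = 46
i=4: S_4 = 43 + 1*4 = 47
i=5: S_5 = 43 + 1*5 = 48
The first 6 terms are: [43, 44, 45, 46, 47, 48]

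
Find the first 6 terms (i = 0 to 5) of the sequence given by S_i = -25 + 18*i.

This is an arithmetic sequence.
i=0: S_0 = -25 + 18*0 = -25
i=1: S_1 = -25 + 18*1 = -7
i=2: S_2 = -25 + 18*2 = 11
i=3: S_3 = -25 + 18*3 = 29
i=4: S_4 = -25 + 18*4 = 47
i=5: S_5 = -25 + 18*5 = 65
The first 6 terms are: [-25, -7, 11, 29, 47, 65]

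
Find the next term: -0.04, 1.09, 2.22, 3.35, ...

Differences: 1.09 - -0.04 = 1.13
This is an arithmetic sequence with common difference d = 1.13.
Next term = 3.35 + 1.13 = 4.48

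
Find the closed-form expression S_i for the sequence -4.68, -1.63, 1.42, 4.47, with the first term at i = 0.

Check differences: -1.63 - -4.68 = 3.05
1.42 - -1.63 = 3.05
Common difference d = 3.05.
First term a = -4.68.
Formula: S_i = -4.68 + 3.05*i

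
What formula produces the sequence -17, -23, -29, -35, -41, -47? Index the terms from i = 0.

Check differences: -23 - -17 = -6
-29 - -23 = -6
Common difference d = -6.
First term a = -17.
Formula: S_i = -17 - 6*i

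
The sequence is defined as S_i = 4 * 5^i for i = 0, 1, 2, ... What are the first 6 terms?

This is a geometric sequence.
i=0: S_0 = 4 * 5^0 = 4
i=1: S_1 = 4 * 5^1 = 20
i=2: S_2 = 4 * 5^2 = 100
i=3: S_3 = 4 * 5^3 = 500
i=4: S_4 = 4 * 5^4 = 2500
i=5: S_5 = 4 * 5^5 = 12500
The first 6 terms are: [4, 20, 100, 500, 2500, 12500]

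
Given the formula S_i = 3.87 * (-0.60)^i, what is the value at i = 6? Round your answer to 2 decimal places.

S_6 = 3.87 * (-0.6)^6 ≈ 3.87 * 0.0467 ≈ 0.18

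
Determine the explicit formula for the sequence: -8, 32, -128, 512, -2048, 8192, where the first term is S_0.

Check ratios: 32 / -8 = -4.0
Common ratio r = -4.
First term a = -8.
Formula: S_i = -8 * (-4)^i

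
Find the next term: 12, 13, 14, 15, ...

Differences: 13 - 12 = 1
This is an arithmetic sequence with common difference d = 1.
Next term = 15 + 1 = 16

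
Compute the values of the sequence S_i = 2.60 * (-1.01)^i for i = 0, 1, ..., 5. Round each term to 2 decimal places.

This is a geometric sequence.
i=0: S_0 = 2.6 * (-1.01)^0 = 2.6
i=1: S_1 = 2.6 * (-1.01)^1 ≈ -2.63
i=2: S_2 = 2.6 * (-1.01)^2 ≈ 2.65
i=3: S_3 = 2.6 * (-1.01)^3 ≈ -2.68
i=4: S_4 = 2.6 * (-1.01)^4 ≈ 2.71
i=5: S_5 = 2.6 * (-1.01)^5 ≈ -2.73
The first 6 terms are: [2.6, -2.63, 2.65, -2.68, 2.71, -2.73]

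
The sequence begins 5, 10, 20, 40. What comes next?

Ratios: 10 / 5 = 2.0
This is a geometric sequence with common ratio r = 2.
Next term = 40 * 2 = 80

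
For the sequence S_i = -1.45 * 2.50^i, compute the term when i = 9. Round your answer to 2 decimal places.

S_9 = -1.45 * 2.5^9 ≈ -1.45 * 3814.6973 ≈ -5531.31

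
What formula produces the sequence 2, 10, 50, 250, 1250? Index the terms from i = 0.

Check ratios: 10 / 2 = 5.0
Common ratio r = 5.
First term a = 2.
Formula: S_i = 2 * 5^i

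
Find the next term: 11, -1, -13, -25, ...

Differences: -1 - 11 = -12
This is an arithmetic sequence with common difference d = -12.
Next term = -25 + -12 = -37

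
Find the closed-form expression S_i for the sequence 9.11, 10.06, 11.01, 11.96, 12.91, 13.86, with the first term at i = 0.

Check differences: 10.06 - 9.11 = 0.95
11.01 - 10.06 = 0.95
Common difference d = 0.95.
First term a = 9.11.
Formula: S_i = 9.11 + 0.95*i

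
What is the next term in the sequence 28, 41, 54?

Differences: 41 - 28 = 13
This is an arithmetic sequence with common difference d = 13.
Next term = 54 + 13 = 67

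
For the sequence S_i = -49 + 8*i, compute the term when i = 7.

S_7 = -49 + 8*7 = -49 + 56 = 7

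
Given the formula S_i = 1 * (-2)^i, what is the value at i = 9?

S_9 = 1 * (-2)^9 = 1 * -512 = -512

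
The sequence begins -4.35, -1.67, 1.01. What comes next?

Differences: -1.67 - -4.35 = 2.68
This is an arithmetic sequence with common difference d = 2.68.
Next term = 1.01 + 2.68 = 3.69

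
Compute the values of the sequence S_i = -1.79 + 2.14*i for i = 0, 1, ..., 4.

This is an arithmetic sequence.
i=0: S_0 = -1.79 + 2.14*0 = -1.79
i=1: S_1 = -1.79 + 2.14*1 = 0.35
i=2: S_2 = -1.79 + 2.14*2 = 2.49
i=3: S_3 = -1.79 + 2.14*3 = 4.63
i=4: S_4 = -1.79 + 2.14*4 = 6.77
The first 5 terms are: [-1.79, 0.35, 2.49, 4.63, 6.77]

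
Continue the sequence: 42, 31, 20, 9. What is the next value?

Differences: 31 - 42 = -11
This is an arithmetic sequence with common difference d = -11.
Next term = 9 + -11 = -2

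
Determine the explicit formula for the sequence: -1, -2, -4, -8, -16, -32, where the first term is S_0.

Check ratios: -2 / -1 = 2.0
Common ratio r = 2.
First term a = -1.
Formula: S_i = -1 * 2^i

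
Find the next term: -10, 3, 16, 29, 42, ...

Differences: 3 - -10 = 13
This is an arithmetic sequence with common difference d = 13.
Next term = 42 + 13 = 55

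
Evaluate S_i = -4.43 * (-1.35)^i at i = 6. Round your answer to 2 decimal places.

S_6 = -4.43 * (-1.35)^6 ≈ -4.43 * 6.0534 ≈ -26.82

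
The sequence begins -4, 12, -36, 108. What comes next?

Ratios: 12 / -4 = -3.0
This is a geometric sequence with common ratio r = -3.
Next term = 108 * -3 = -324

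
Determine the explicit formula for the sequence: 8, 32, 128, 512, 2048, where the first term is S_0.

Check ratios: 32 / 8 = 4.0
Common ratio r = 4.
First term a = 8.
Formula: S_i = 8 * 4^i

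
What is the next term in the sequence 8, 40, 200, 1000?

Ratios: 40 / 8 = 5.0
This is a geometric sequence with common ratio r = 5.
Next term = 1000 * 5 = 5000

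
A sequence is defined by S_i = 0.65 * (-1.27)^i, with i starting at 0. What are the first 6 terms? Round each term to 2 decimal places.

This is a geometric sequence.
i=0: S_0 = 0.65 * (-1.27)^0 = 0.65
i=1: S_1 = 0.65 * (-1.27)^1 ≈ -0.83
i=2: S_2 = 0.65 * (-1.27)^2 ≈ 1.05
i=3: S_3 = 0.65 * (-1.27)^3 ≈ -1.33
i=4: S_4 = 0.65 * (-1.27)^4 ≈ 1.69
i=5: S_5 = 0.65 * (-1.27)^5 ≈ -2.15
The first 6 terms are: [0.65, -0.83, 1.05, -1.33, 1.69, -2.15]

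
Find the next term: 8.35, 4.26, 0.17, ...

Differences: 4.26 - 8.35 = -4.09
This is an arithmetic sequence with common difference d = -4.09.
Next term = 0.17 + -4.09 = -3.92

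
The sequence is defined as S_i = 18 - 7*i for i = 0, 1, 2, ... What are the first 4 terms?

This is an arithmetic sequence.
i=0: S_0 = 18 + -7*0 = 18
i=1: S_1 = 18 + -7*1 = 11
i=2: S_2 = 18 + -7*2 = 4
i=3: S_3 = 18 + -7*3 = -3
The first 4 terms are: [18, 11, 4, -3]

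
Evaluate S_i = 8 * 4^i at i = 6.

S_6 = 8 * 4^6 = 8 * 4096 = 32768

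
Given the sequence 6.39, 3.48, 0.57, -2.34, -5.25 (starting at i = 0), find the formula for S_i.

Check differences: 3.48 - 6.39 = -2.91
0.57 - 3.48 = -2.91
Common difference d = -2.91.
First term a = 6.39.
Formula: S_i = 6.39 - 2.91*i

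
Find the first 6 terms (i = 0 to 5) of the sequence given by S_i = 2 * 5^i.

This is a geometric sequence.
i=0: S_0 = 2 * 5^0 = 2
i=1: S_1 = 2 * 5^1 = 10
i=2: S_2 = 2 * 5^2 = 50
i=3: S_3 = 2 * 5^3 = 250
i=4: S_4 = 2 * 5^4 = 1250
i=5: S_5 = 2 * 5^5 = 6250
The first 6 terms are: [2, 10, 50, 250, 1250, 6250]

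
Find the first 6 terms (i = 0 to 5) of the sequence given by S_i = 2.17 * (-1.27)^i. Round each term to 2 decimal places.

This is a geometric sequence.
i=0: S_0 = 2.17 * (-1.27)^0 = 2.17
i=1: S_1 = 2.17 * (-1.27)^1 ≈ -2.76
i=2: S_2 = 2.17 * (-1.27)^2 ≈ 3.5
i=3: S_3 = 2.17 * (-1.27)^3 ≈ -4.44
i=4: S_4 = 2.17 * (-1.27)^4 ≈ 5.65
i=5: S_5 = 2.17 * (-1.27)^5 ≈ -7.17
The first 6 terms are: [2.17, -2.76, 3.5, -4.44, 5.65, -7.17]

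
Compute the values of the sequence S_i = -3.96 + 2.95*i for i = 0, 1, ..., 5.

This is an arithmetic sequence.
i=0: S_0 = -3.96 + 2.95*0 = -3.96
i=1: S_1 = -3.96 + 2.95*1 = -1.01
i=2: S_2 = -3.96 + 2.95*2 = 1.94
i=3: S_3 = -3.96 + 2.95*3 = 4.89
i=4: S_4 = -3.96 + 2.95*4 = 7.84
i=5: S_5 = -3.96 + 2.95*5 = 10.79
The first 6 terms are: [-3.96, -1.01, 1.94, 4.89, 7.84, 10.79]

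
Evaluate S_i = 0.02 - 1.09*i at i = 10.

S_10 = 0.02 + -1.09*10 = 0.02 + -10.9 = -10.88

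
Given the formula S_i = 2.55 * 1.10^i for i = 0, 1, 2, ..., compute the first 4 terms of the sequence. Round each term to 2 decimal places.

This is a geometric sequence.
i=0: S_0 = 2.55 * 1.1^0 = 2.55
i=1: S_1 = 2.55 * 1.1^1 ≈ 2.81
i=2: S_2 = 2.55 * 1.1^2 ≈ 3.09
i=3: S_3 = 2.55 * 1.1^3 ≈ 3.39
The first 4 terms are: [2.55, 2.81, 3.09, 3.39]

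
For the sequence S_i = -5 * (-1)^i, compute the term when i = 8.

S_8 = -5 * (-1)^8 = -5 * 1 = -5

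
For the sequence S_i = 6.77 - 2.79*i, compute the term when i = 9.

S_9 = 6.77 + -2.79*9 = 6.77 + -25.11 = -18.34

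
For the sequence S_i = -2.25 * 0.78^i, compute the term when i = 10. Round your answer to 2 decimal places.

S_10 = -2.25 * 0.78^10 ≈ -2.25 * 0.0834 ≈ -0.19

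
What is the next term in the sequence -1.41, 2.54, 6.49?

Differences: 2.54 - -1.41 = 3.95
This is an arithmetic sequence with common difference d = 3.95.
Next term = 6.49 + 3.95 = 10.44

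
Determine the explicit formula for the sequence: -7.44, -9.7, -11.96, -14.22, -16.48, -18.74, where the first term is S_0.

Check differences: -9.7 - -7.44 = -2.26
-11.96 - -9.7 = -2.26
Common difference d = -2.26.
First term a = -7.44.
Formula: S_i = -7.44 - 2.26*i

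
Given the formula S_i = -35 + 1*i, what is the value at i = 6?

S_6 = -35 + 1*6 = -35 + 6 = -29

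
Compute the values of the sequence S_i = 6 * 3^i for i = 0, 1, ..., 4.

This is a geometric sequence.
i=0: S_0 = 6 * 3^0 = 6
i=1: S_1 = 6 * 3^1 = 18
i=2: S_2 = 6 * 3^2 = 54
i=3: S_3 = 6 * 3^3 = 162
i=4: S_4 = 6 * 3^4 = 486
The first 5 terms are: [6, 18, 54, 162, 486]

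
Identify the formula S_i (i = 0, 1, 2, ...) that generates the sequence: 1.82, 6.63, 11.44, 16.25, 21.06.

Check differences: 6.63 - 1.82 = 4.81
11.44 - 6.63 = 4.81
Common difference d = 4.81.
First term a = 1.82.
Formula: S_i = 1.82 + 4.81*i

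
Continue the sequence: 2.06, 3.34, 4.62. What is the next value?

Differences: 3.34 - 2.06 = 1.28
This is an arithmetic sequence with common difference d = 1.28.
Next term = 4.62 + 1.28 = 5.9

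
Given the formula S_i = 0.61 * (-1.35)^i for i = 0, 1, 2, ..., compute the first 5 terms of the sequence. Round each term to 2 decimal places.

This is a geometric sequence.
i=0: S_0 = 0.61 * (-1.35)^0 = 0.61
i=1: S_1 = 0.61 * (-1.35)^1 ≈ -0.82
i=2: S_2 = 0.61 * (-1.35)^2 ≈ 1.11
i=3: S_3 = 0.61 * (-1.35)^3 ≈ -1.5
i=4: S_4 = 0.61 * (-1.35)^4 ≈ 2.03
The first 5 terms are: [0.61, -0.82, 1.11, -1.5, 2.03]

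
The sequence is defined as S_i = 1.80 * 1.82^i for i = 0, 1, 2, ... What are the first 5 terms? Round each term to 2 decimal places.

This is a geometric sequence.
i=0: S_0 = 1.8 * 1.82^0 = 1.8
i=1: S_1 = 1.8 * 1.82^1 ≈ 3.28
i=2: S_2 = 1.8 * 1.82^2 ≈ 5.96
i=3: S_3 = 1.8 * 1.82^3 ≈ 10.85
i=4: S_4 = 1.8 * 1.82^4 ≈ 19.75
The first 5 terms are: [1.8, 3.28, 5.96, 10.85, 19.75]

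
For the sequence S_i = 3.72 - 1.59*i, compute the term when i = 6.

S_6 = 3.72 + -1.59*6 = 3.72 + -9.54 = -5.82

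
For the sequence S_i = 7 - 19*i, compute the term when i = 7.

S_7 = 7 + -19*7 = 7 + -133 = -126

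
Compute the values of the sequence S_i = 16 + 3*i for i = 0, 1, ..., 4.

This is an arithmetic sequence.
i=0: S_0 = 16 + 3*0 = 16
i=1: S_1 = 16 + 3*1 = 19
i=2: S_2 = 16 + 3*2 = 22
i=3: S_3 = 16 + 3*3 = 25
i=4: S_4 = 16 + 3*4 = 28
The first 5 terms are: [16, 19, 22, 25, 28]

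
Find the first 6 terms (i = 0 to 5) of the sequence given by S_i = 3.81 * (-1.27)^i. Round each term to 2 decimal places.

This is a geometric sequence.
i=0: S_0 = 3.81 * (-1.27)^0 = 3.81
i=1: S_1 = 3.81 * (-1.27)^1 ≈ -4.84
i=2: S_2 = 3.81 * (-1.27)^2 ≈ 6.15
i=3: S_3 = 3.81 * (-1.27)^3 ≈ -7.8
i=4: S_4 = 3.81 * (-1.27)^4 ≈ 9.91
i=5: S_5 = 3.81 * (-1.27)^5 ≈ -12.59
The first 6 terms are: [3.81, -4.84, 6.15, -7.8, 9.91, -12.59]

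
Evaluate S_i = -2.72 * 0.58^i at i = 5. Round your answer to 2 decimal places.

S_5 = -2.72 * 0.58^5 ≈ -2.72 * 0.0656 ≈ -0.18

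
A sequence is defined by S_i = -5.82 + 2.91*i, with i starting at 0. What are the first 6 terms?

This is an arithmetic sequence.
i=0: S_0 = -5.82 + 2.91*0 = -5.82
i=1: S_1 = -5.82 + 2.91*1 = -2.91
i=2: S_2 = -5.82 + 2.91*2 = 0.0
i=3: S_3 = -5.82 + 2.91*3 = 2.91
i=4: S_4 = -5.82 + 2.91*4 = 5.82
i=5: S_5 = -5.82 + 2.91*5 = 8.73
The first 6 terms are: [-5.82, -2.91, 0.0, 2.91, 5.82, 8.73]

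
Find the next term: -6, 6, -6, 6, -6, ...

Ratios: 6 / -6 = -1.0
This is a geometric sequence with common ratio r = -1.
Next term = -6 * -1 = 6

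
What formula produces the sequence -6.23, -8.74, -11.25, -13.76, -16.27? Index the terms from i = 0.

Check differences: -8.74 - -6.23 = -2.51
-11.25 - -8.74 = -2.51
Common difference d = -2.51.
First term a = -6.23.
Formula: S_i = -6.23 - 2.51*i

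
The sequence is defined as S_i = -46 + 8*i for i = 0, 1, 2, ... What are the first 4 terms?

This is an arithmetic sequence.
i=0: S_0 = -46 + 8*0 = -46
i=1: S_1 = -46 + 8*1 = -38
i=2: S_2 = -46 + 8*2 = -30
i=3: S_3 = -46 + 8*3 = -22
The first 4 terms are: [-46, -38, -30, -22]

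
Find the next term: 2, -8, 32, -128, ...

Ratios: -8 / 2 = -4.0
This is a geometric sequence with common ratio r = -4.
Next term = -128 * -4 = 512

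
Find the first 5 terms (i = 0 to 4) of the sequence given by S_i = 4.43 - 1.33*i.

This is an arithmetic sequence.
i=0: S_0 = 4.43 + -1.33*0 = 4.43
i=1: S_1 = 4.43 + -1.33*1 = 3.1
i=2: S_2 = 4.43 + -1.33*2 = 1.77
i=3: S_3 = 4.43 + -1.33*3 = 0.44
i=4: S_4 = 4.43 + -1.33*4 = -0.89
The first 5 terms are: [4.43, 3.1, 1.77, 0.44, -0.89]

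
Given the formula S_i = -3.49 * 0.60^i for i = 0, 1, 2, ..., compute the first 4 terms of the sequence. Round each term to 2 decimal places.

This is a geometric sequence.
i=0: S_0 = -3.49 * 0.6^0 = -3.49
i=1: S_1 = -3.49 * 0.6^1 ≈ -2.09
i=2: S_2 = -3.49 * 0.6^2 ≈ -1.26
i=3: S_3 = -3.49 * 0.6^3 ≈ -0.75
The first 4 terms are: [-3.49, -2.09, -1.26, -0.75]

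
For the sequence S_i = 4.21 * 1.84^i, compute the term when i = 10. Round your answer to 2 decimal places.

S_10 = 4.21 * 1.84^10 ≈ 4.21 * 444.8138 ≈ 1872.67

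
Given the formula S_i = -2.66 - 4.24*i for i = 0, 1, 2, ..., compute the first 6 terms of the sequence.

This is an arithmetic sequence.
i=0: S_0 = -2.66 + -4.24*0 = -2.66
i=1: S_1 = -2.66 + -4.24*1 = -6.9
i=2: S_2 = -2.66 + -4.24*2 = -11.14
i=3: S_3 = -2.66 + -4.24*3 = -15.38
i=4: S_4 = -2.66 + -4.24*4 = -19.62
i=5: S_5 = -2.66 + -4.24*5 = -23.86
The first 6 terms are: [-2.66, -6.9, -11.14, -15.38, -19.62, -23.86]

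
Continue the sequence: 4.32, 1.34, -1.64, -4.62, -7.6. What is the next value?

Differences: 1.34 - 4.32 = -2.98
This is an arithmetic sequence with common difference d = -2.98.
Next term = -7.6 + -2.98 = -10.58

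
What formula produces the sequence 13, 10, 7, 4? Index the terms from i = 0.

Check differences: 10 - 13 = -3
7 - 10 = -3
Common difference d = -3.
First term a = 13.
Formula: S_i = 13 - 3*i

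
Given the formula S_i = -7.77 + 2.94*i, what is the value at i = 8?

S_8 = -7.77 + 2.94*8 = -7.77 + 23.52 = 15.75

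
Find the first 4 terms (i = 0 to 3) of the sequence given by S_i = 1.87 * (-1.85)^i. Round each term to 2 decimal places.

This is a geometric sequence.
i=0: S_0 = 1.87 * (-1.85)^0 = 1.87
i=1: S_1 = 1.87 * (-1.85)^1 ≈ -3.46
i=2: S_2 = 1.87 * (-1.85)^2 ≈ 6.4
i=3: S_3 = 1.87 * (-1.85)^3 ≈ -11.84
The first 4 terms are: [1.87, -3.46, 6.4, -11.84]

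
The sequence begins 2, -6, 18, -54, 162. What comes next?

Ratios: -6 / 2 = -3.0
This is a geometric sequence with common ratio r = -3.
Next term = 162 * -3 = -486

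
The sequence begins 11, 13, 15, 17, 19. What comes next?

Differences: 13 - 11 = 2
This is an arithmetic sequence with common difference d = 2.
Next term = 19 + 2 = 21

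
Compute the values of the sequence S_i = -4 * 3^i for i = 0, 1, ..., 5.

This is a geometric sequence.
i=0: S_0 = -4 * 3^0 = -4
i=1: S_1 = -4 * 3^1 = -12
i=2: S_2 = -4 * 3^2 = -36
i=3: S_3 = -4 * 3^3 = -108
i=4: S_4 = -4 * 3^4 = -324
i=5: S_5 = -4 * 3^5 = -972
The first 6 terms are: [-4, -12, -36, -108, -324, -972]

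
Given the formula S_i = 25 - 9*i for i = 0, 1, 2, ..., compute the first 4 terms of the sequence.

This is an arithmetic sequence.
i=0: S_0 = 25 + -9*0 = 25
i=1: S_1 = 25 + -9*1 = 16
i=2: S_2 = 25 + -9*2 = 7
i=3: S_3 = 25 + -9*3 = -2
The first 4 terms are: [25, 16, 7, -2]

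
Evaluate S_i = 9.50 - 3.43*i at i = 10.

S_10 = 9.5 + -3.43*10 = 9.5 + -34.3 = -24.8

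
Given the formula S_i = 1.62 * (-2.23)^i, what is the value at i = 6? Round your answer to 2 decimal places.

S_6 = 1.62 * (-2.23)^6 ≈ 1.62 * 122.9785 ≈ 199.23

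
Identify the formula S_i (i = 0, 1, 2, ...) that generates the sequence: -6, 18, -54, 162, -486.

Check ratios: 18 / -6 = -3.0
Common ratio r = -3.
First term a = -6.
Formula: S_i = -6 * (-3)^i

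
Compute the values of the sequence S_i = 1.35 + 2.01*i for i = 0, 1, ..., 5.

This is an arithmetic sequence.
i=0: S_0 = 1.35 + 2.01*0 = 1.35
i=1: S_1 = 1.35 + 2.01*1 = 3.36
i=2: S_2 = 1.35 + 2.01*2 = 5.37
i=3: S_3 = 1.35 + 2.01*3 = 7.38
i=4: S_4 = 1.35 + 2.01*4 = 9.39
i=5: S_5 = 1.35 + 2.01*5 = 11.4
The first 6 terms are: [1.35, 3.36, 5.37, 7.38, 9.39, 11.4]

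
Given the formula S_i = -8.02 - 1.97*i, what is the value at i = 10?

S_10 = -8.02 + -1.97*10 = -8.02 + -19.7 = -27.72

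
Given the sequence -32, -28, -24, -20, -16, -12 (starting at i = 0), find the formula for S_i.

Check differences: -28 - -32 = 4
-24 - -28 = 4
Common difference d = 4.
First term a = -32.
Formula: S_i = -32 + 4*i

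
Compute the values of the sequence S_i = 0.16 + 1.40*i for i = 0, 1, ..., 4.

This is an arithmetic sequence.
i=0: S_0 = 0.16 + 1.4*0 = 0.16
i=1: S_1 = 0.16 + 1.4*1 = 1.56
i=2: S_2 = 0.16 + 1.4*2 = 2.96
i=3: S_3 = 0.16 + 1.4*3 = 4.36
i=4: S_4 = 0.16 + 1.4*4 = 5.76
The first 5 terms are: [0.16, 1.56, 2.96, 4.36, 5.76]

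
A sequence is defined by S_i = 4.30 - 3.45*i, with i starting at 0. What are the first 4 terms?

This is an arithmetic sequence.
i=0: S_0 = 4.3 + -3.45*0 = 4.3
i=1: S_1 = 4.3 + -3.45*1 = 0.85
i=2: S_2 = 4.3 + -3.45*2 = -2.6
i=3: S_3 = 4.3 + -3.45*3 = -6.05
The first 4 terms are: [4.3, 0.85, -2.6, -6.05]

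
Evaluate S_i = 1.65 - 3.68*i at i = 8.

S_8 = 1.65 + -3.68*8 = 1.65 + -29.44 = -27.79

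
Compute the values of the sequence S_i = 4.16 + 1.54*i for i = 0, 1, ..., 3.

This is an arithmetic sequence.
i=0: S_0 = 4.16 + 1.54*0 = 4.16
i=1: S_1 = 4.16 + 1.54*1 = 5.7
i=2: S_2 = 4.16 + 1.54*2 = 7.24
i=3: S_3 = 4.16 + 1.54*3 = 8.78
The first 4 terms are: [4.16, 5.7, 7.24, 8.78]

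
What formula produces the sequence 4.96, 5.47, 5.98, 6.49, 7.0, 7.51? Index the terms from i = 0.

Check differences: 5.47 - 4.96 = 0.51
5.98 - 5.47 = 0.51
Common difference d = 0.51.
First term a = 4.96.
Formula: S_i = 4.96 + 0.51*i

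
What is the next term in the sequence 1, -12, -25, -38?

Differences: -12 - 1 = -13
This is an arithmetic sequence with common difference d = -13.
Next term = -38 + -13 = -51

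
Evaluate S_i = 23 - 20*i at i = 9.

S_9 = 23 + -20*9 = 23 + -180 = -157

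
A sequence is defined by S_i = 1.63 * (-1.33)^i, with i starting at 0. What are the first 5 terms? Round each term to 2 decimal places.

This is a geometric sequence.
i=0: S_0 = 1.63 * (-1.33)^0 = 1.63
i=1: S_1 = 1.63 * (-1.33)^1 ≈ -2.17
i=2: S_2 = 1.63 * (-1.33)^2 ≈ 2.88
i=3: S_3 = 1.63 * (-1.33)^3 ≈ -3.83
i=4: S_4 = 1.63 * (-1.33)^4 ≈ 5.1
The first 5 terms are: [1.63, -2.17, 2.88, -3.83, 5.1]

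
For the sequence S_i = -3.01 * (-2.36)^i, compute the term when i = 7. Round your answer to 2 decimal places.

S_7 = -3.01 * (-2.36)^7 ≈ -3.01 * -407.7407 ≈ 1227.3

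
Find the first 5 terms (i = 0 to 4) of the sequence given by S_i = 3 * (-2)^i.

This is a geometric sequence.
i=0: S_0 = 3 * (-2)^0 = 3
i=1: S_1 = 3 * (-2)^1 = -6
i=2: S_2 = 3 * (-2)^2 = 12
i=3: S_3 = 3 * (-2)^3 = -24
i=4: S_4 = 3 * (-2)^4 = 48
The first 5 terms are: [3, -6, 12, -24, 48]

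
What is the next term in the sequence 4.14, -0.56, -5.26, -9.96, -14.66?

Differences: -0.56 - 4.14 = -4.7
This is an arithmetic sequence with common difference d = -4.7.
Next term = -14.66 + -4.7 = -19.36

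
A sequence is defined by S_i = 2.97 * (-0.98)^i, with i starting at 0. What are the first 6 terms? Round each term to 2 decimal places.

This is a geometric sequence.
i=0: S_0 = 2.97 * (-0.98)^0 = 2.97
i=1: S_1 = 2.97 * (-0.98)^1 ≈ -2.91
i=2: S_2 = 2.97 * (-0.98)^2 ≈ 2.85
i=3: S_3 = 2.97 * (-0.98)^3 ≈ -2.8
i=4: S_4 = 2.97 * (-0.98)^4 ≈ 2.74
i=5: S_5 = 2.97 * (-0.98)^5 ≈ -2.68
The first 6 terms are: [2.97, -2.91, 2.85, -2.8, 2.74, -2.68]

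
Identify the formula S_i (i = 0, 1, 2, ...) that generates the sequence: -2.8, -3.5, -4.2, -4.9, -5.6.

Check differences: -3.5 - -2.8 = -0.7
-4.2 - -3.5 = -0.7
Common difference d = -0.7.
First term a = -2.8.
Formula: S_i = -2.80 - 0.70*i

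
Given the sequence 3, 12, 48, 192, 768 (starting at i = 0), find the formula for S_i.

Check ratios: 12 / 3 = 4.0
Common ratio r = 4.
First term a = 3.
Formula: S_i = 3 * 4^i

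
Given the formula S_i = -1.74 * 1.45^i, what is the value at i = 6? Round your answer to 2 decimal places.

S_6 = -1.74 * 1.45^6 ≈ -1.74 * 9.2941 ≈ -16.17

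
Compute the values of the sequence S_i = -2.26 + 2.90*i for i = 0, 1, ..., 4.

This is an arithmetic sequence.
i=0: S_0 = -2.26 + 2.9*0 = -2.26
i=1: S_1 = -2.26 + 2.9*1 = 0.64
i=2: S_2 = -2.26 + 2.9*2 = 3.54
i=3: S_3 = -2.26 + 2.9*3 = 6.44
i=4: S_4 = -2.26 + 2.9*4 = 9.34
The first 5 terms are: [-2.26, 0.64, 3.54, 6.44, 9.34]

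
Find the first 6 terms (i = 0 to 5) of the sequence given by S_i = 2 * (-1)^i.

This is a geometric sequence.
i=0: S_0 = 2 * (-1)^0 = 2
i=1: S_1 = 2 * (-1)^1 = -2
i=2: S_2 = 2 * (-1)^2 = 2
i=3: S_3 = 2 * (-1)^3 = -2
i=4: S_4 = 2 * (-1)^4 = 2
i=5: S_5 = 2 * (-1)^5 = -2
The first 6 terms are: [2, -2, 2, -2, 2, -2]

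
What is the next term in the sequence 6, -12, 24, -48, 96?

Ratios: -12 / 6 = -2.0
This is a geometric sequence with common ratio r = -2.
Next term = 96 * -2 = -192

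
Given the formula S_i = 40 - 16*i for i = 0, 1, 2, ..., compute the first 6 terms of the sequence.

This is an arithmetic sequence.
i=0: S_0 = 40 + -16*0 = 40
i=1: S_1 = 40 + -16*1 = 24
i=2: S_2 = 40 + -16*2 = 8
i=3: S_3 = 40 + -16*3 = -8
i=4: S_4 = 40 + -16*4 = -24
i=5: S_5 = 40 + -16*5 = -40
The first 6 terms are: [40, 24, 8, -8, -24, -40]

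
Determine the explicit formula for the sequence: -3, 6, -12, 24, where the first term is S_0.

Check ratios: 6 / -3 = -2.0
Common ratio r = -2.
First term a = -3.
Formula: S_i = -3 * (-2)^i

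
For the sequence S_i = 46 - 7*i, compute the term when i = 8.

S_8 = 46 + -7*8 = 46 + -56 = -10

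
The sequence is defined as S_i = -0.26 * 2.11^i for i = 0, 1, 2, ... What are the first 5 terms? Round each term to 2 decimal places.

This is a geometric sequence.
i=0: S_0 = -0.26 * 2.11^0 = -0.26
i=1: S_1 = -0.26 * 2.11^1 ≈ -0.55
i=2: S_2 = -0.26 * 2.11^2 ≈ -1.16
i=3: S_3 = -0.26 * 2.11^3 ≈ -2.44
i=4: S_4 = -0.26 * 2.11^4 ≈ -5.15
The first 5 terms are: [-0.26, -0.55, -1.16, -2.44, -5.15]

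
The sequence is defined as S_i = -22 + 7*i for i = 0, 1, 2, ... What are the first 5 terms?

This is an arithmetic sequence.
i=0: S_0 = -22 + 7*0 = -22
i=1: S_1 = -22 + 7*1 = -15
i=2: S_2 = -22 + 7*2 = -8
i=3: S_3 = -22 + 7*3 = -1
i=4: S_4 = -22 + 7*4 = 6
The first 5 terms are: [-22, -15, -8, -1, 6]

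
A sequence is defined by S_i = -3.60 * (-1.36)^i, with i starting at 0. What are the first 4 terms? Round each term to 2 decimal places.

This is a geometric sequence.
i=0: S_0 = -3.6 * (-1.36)^0 = -3.6
i=1: S_1 = -3.6 * (-1.36)^1 ≈ 4.9
i=2: S_2 = -3.6 * (-1.36)^2 ≈ -6.66
i=3: S_3 = -3.6 * (-1.36)^3 ≈ 9.06
The first 4 terms are: [-3.6, 4.9, -6.66, 9.06]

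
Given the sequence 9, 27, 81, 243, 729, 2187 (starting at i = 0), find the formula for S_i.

Check ratios: 27 / 9 = 3.0
Common ratio r = 3.
First term a = 9.
Formula: S_i = 9 * 3^i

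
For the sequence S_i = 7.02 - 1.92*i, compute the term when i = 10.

S_10 = 7.02 + -1.92*10 = 7.02 + -19.2 = -12.18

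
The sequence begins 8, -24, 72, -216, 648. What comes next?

Ratios: -24 / 8 = -3.0
This is a geometric sequence with common ratio r = -3.
Next term = 648 * -3 = -1944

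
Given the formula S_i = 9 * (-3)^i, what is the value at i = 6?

S_6 = 9 * (-3)^6 = 9 * 729 = 6561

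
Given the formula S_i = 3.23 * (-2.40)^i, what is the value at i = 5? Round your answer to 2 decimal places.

S_5 = 3.23 * (-2.4)^5 ≈ 3.23 * -79.6262 ≈ -257.19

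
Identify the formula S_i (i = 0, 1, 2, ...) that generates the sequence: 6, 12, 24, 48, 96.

Check ratios: 12 / 6 = 2.0
Common ratio r = 2.
First term a = 6.
Formula: S_i = 6 * 2^i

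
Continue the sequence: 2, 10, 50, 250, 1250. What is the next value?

Ratios: 10 / 2 = 5.0
This is a geometric sequence with common ratio r = 5.
Next term = 1250 * 5 = 6250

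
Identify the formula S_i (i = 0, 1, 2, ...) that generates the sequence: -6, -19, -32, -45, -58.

Check differences: -19 - -6 = -13
-32 - -19 = -13
Common difference d = -13.
First term a = -6.
Formula: S_i = -6 - 13*i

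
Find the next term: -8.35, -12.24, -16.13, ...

Differences: -12.24 - -8.35 = -3.89
This is an arithmetic sequence with common difference d = -3.89.
Next term = -16.13 + -3.89 = -20.02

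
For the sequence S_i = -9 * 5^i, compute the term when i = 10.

S_10 = -9 * 5^10 = -9 * 9765625 = -87890625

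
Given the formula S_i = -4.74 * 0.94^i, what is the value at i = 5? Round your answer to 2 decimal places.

S_5 = -4.74 * 0.94^5 ≈ -4.74 * 0.7339 ≈ -3.48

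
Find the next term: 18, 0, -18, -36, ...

Differences: 0 - 18 = -18
This is an arithmetic sequence with common difference d = -18.
Next term = -36 + -18 = -54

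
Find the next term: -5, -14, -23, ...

Differences: -14 - -5 = -9
This is an arithmetic sequence with common difference d = -9.
Next term = -23 + -9 = -32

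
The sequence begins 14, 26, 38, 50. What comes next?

Differences: 26 - 14 = 12
This is an arithmetic sequence with common difference d = 12.
Next term = 50 + 12 = 62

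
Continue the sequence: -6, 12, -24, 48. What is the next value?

Ratios: 12 / -6 = -2.0
This is a geometric sequence with common ratio r = -2.
Next term = 48 * -2 = -96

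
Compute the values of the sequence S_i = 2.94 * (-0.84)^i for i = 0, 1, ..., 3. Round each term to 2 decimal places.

This is a geometric sequence.
i=0: S_0 = 2.94 * (-0.84)^0 = 2.94
i=1: S_1 = 2.94 * (-0.84)^1 ≈ -2.47
i=2: S_2 = 2.94 * (-0.84)^2 ≈ 2.07
i=3: S_3 = 2.94 * (-0.84)^3 ≈ -1.74
The first 4 terms are: [2.94, -2.47, 2.07, -1.74]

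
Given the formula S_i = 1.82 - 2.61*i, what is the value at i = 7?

S_7 = 1.82 + -2.61*7 = 1.82 + -18.27 = -16.45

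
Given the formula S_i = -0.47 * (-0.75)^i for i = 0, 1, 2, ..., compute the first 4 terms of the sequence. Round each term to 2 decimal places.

This is a geometric sequence.
i=0: S_0 = -0.47 * (-0.75)^0 = -0.47
i=1: S_1 = -0.47 * (-0.75)^1 ≈ 0.35
i=2: S_2 = -0.47 * (-0.75)^2 ≈ -0.26
i=3: S_3 = -0.47 * (-0.75)^3 ≈ 0.2
The first 4 terms are: [-0.47, 0.35, -0.26, 0.2]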